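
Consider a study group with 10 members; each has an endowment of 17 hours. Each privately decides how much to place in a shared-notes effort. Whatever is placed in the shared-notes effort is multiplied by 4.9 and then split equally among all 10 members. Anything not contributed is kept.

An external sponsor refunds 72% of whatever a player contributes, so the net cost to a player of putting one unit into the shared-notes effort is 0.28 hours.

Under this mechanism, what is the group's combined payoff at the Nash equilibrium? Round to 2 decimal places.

The effective private return per unit is now (4.9/10) / 0.28 = 1.7500 > 1, so every player's dominant strategy flips to full contribution.
At the Nash equilibrium everyone contributes 17. Group total payoff = 10 × (17 × 0.72 + 4.9 × 17) = 955.40.

955.40 hours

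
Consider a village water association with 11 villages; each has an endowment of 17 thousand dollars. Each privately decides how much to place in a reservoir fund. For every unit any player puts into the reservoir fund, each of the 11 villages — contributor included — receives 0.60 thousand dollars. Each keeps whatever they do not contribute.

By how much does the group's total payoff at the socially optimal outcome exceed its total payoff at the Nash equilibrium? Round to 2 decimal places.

1047.20 thousand dollars

The private return per contributed unit is 0.60 < 1, so contributing 0 is dominant for every player. At the Nash equilibrium everyone keeps their 17, and the group total is 11 × 17 = 187.
Each contributed unit returns 6.600 to the group as a whole (0.60 to each of 11 players), which exceeds 1, so the social optimum is full contribution: group total = 6.600 × 187 = 1234.20.
Efficiency loss = 1234.20 − 187 = 1047.20.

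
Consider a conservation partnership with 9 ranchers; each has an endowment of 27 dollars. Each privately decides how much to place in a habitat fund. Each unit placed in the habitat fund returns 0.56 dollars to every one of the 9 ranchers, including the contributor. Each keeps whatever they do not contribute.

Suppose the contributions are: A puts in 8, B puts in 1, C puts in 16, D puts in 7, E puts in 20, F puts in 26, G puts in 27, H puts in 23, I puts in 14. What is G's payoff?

79.52 dollars

Total contributed: 8 + 1 + 16 + 7 + 20 + 26 + 27 + 23 + 14 = 142.
Each receives 0.56 × 142 = 79.52 from the habitat fund.
G keeps 27 − 27 = 0, so G's payoff is 0 + 79.52 = 79.52.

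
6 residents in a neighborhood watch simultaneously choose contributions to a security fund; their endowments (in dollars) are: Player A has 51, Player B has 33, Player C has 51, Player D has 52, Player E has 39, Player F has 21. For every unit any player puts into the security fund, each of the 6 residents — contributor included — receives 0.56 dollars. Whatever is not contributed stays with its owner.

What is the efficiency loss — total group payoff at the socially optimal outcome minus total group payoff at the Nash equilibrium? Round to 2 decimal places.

The private return per contributed unit is 0.56 < 1 for everyone, so the Nash equilibrium is zero contribution and the group total is Σ E_j = 51 + 33 + 51 + 52 + 39 + 21 = 247.
Each contributed unit returns 3.360 to the group, so the social optimum is full contribution by everyone: group total = 3.360 × 247 = 829.92.
Efficiency loss = (3.360 − 1) × 247 = 582.92.

582.92 dollars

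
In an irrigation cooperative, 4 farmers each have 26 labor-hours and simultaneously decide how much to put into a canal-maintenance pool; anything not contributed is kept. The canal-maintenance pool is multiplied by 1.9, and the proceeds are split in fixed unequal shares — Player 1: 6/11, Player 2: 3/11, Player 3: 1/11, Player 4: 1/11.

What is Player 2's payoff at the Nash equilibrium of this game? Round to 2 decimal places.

A player with share s gets back 1.9·s per unit contributed, so full contribution is dominant for anyone with s > 1/1.9 = 0.5263 and zero contribution is dominant for anyone below.
Player 1 alone (share 6/11) is above the threshold, contributing 26; the remaining 3 contribute 0. Total contributed: 26.
Player 2 keeps 26 and receives 1.9 × 26 × 3/11 = 13.47 from the canal-maintenance pool, for a payoff of 39.47.

39.47 labor-hours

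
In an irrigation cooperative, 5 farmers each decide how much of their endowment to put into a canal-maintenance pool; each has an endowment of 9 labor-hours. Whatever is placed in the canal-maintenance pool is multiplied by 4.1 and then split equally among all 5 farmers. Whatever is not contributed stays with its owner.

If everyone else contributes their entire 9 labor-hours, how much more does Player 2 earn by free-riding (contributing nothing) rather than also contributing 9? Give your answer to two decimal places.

1.62 labor-hours

Switching from a contribution of 9 to 0 lets Player 2 keep an extra 9 labor-hours, but lowers the canal-maintenance pool by 9, which costs Player 2 their own share of that drop: 4.1/5 × 9 = 7.38.
Net gain = 9 − 7.38 = 1.62. The private return per contributed unit (0.8200) is below 1, so free-riding is indeed the best response regardless of what the others do.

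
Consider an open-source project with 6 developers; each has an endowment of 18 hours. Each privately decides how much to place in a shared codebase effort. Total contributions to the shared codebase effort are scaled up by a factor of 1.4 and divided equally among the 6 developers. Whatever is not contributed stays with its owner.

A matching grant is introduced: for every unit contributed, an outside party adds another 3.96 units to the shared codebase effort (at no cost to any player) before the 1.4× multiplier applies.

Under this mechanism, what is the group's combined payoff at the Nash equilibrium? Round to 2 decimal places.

Under the mechanism each unit contributed yields 1.4 × 4.96 / 6 = 1.1573 back to its contributor per unit of net cost, which exceeds 1, making full contribution the dominant choice for everyone.
So the Nash equilibrium is full contribution by all 6; the group earns 1.4 × 4.96 × 108 = 749.95.

749.95 hours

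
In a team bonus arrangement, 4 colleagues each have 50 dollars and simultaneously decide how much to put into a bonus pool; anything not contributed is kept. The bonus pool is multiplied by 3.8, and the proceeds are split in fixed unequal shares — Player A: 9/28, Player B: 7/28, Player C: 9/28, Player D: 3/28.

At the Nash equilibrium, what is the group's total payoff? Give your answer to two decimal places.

For player j, contributing a unit is worthwhile iff 3.8 × (j's share) ≥ 1, i.e. iff j's share is at least 0.2632.
Player A and Player C are above the threshold, contributing 50 each; the remaining 2 contribute 0. Total contributed: 100.
The bonus pool pays out 3.8 × 100 = 380.00 in total (split across the unequal shares, but the aggregate is all that matters for the group sum).
The 2 free-riders keep 50 each, adding 100. Group total = 100 + 380.00 = 480.00.

480.00 dollars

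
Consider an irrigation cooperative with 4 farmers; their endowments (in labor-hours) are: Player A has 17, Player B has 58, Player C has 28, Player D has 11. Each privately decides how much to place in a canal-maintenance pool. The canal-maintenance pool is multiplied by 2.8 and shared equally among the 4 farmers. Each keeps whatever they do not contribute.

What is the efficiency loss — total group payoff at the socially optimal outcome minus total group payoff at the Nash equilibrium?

The private return per contributed unit is 2.8/4 = 0.7000 < 1 for every player regardless of endowment, so the Nash equilibrium is zero contribution and the group total is Σ E_j = 17 + 58 + 28 + 11 = 114.
Each contributed unit returns 2.800 to the group, so the social optimum is full contribution by everyone: group total = 2.800 × 114 = 319.20.
Efficiency loss = (2.800 − 1) × 114 = 205.20.

205.20 labor-hours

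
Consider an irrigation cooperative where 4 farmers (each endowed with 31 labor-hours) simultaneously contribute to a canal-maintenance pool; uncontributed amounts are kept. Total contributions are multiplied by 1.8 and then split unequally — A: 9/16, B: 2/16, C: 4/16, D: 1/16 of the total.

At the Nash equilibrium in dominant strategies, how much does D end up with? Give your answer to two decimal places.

Each unit j contributes comes back to j as 1.8 × (j's share), so j prefers to contribute only if that share exceeds 1/1.8 = 0.5556; otherwise keeping the unit dominates.
The only share above 0.5556 is A's 9/16, contributing 31; the remaining 3 contribute 0. Total contributed: 31.
D keeps 31 and receives 1.8 × 31 × 1/16 = 3.49 from the canal-maintenance pool, for a payoff of 34.49.

34.49 labor-hours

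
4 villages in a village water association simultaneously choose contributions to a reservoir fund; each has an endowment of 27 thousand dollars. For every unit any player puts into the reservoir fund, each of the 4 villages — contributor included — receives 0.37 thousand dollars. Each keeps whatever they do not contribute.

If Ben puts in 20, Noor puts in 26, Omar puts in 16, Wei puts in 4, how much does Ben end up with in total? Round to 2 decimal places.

Total contributed: 20 + 26 + 16 + 4 = 66.
Each receives 0.37 × 66 = 24.42 from the reservoir fund.
Ben keeps 27 − 20 = 7, so Ben's payoff is 7 + 24.42 = 31.42.

31.42 thousand dollars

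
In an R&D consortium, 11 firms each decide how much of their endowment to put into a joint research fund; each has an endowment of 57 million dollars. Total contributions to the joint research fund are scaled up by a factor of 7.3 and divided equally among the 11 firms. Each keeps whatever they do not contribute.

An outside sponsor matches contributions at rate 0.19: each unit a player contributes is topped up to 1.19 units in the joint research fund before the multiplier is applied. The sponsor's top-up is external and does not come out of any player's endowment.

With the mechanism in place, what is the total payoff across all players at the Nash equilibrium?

627.00 million dollars

With the mechanism, a contributed unit returns 7.3 × 1.19 / 11 = 0.7897 per unit of net cost — still below 1 — so contributing 0 remains dominant for every player.
Everyone keeps their endowment and the group total is 11 × 57 = 627.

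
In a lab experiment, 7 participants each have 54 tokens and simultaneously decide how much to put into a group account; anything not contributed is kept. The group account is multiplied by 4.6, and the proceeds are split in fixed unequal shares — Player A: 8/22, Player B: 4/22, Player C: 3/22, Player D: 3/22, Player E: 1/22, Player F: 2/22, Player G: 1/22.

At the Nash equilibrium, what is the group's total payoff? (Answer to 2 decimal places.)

A player with share s gets back 4.6·s per unit contributed, so full contribution is dominant for anyone with s > 1/4.6 = 0.2174 and zero contribution is dominant for anyone below.
Player A alone (share 8/22) is above the threshold, contributing 54; the remaining 6 contribute 0. Total contributed: 54.
The group account pays out 4.6 × 54 = 248.40 in total (split across the unequal shares, but the aggregate is all that matters for the group sum).
The 6 free-riders keep 54 each, adding 324. Group total = 324 + 248.40 = 572.40.

572.40 tokens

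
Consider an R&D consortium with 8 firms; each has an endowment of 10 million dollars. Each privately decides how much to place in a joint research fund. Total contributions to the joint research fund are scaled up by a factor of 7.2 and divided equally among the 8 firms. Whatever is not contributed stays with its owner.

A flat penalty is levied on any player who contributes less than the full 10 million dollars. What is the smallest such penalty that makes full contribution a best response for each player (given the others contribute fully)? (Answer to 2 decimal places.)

1.00 million dollars

Given the others contribute fully, the best deviation is to contribute 0 (any partial contribution still incurs the fine and gives up units whose private return 0.9000 is below 1).
Deviating from 10 to 0 saves 10 million dollars but forfeits the deviator's share of the drop in the joint research fund: 7.2/8 × 10 = 9.00.
So the deviation gain is 10 − 9.00 = 1.00, and the fine must be at least 1.00 million dollars to wipe it out.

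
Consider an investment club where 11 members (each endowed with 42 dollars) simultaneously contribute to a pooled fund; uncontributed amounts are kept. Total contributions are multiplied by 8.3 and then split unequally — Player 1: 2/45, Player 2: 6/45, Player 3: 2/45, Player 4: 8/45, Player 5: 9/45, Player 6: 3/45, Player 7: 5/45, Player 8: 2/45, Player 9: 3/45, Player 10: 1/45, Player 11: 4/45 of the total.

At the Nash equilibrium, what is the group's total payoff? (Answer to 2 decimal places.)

1381.80 dollars

Each unit j contributes comes back to j as 8.3 × (j's share), so j prefers to contribute only if that share exceeds 1/8.3 = 0.1205; otherwise keeping the unit dominates.
Player 2, Player 4 and Player 5 clear that bar, contributing 42 each; the remaining 8 contribute 0. Total contributed: 126.
The pooled fund pays out 8.3 × 126 = 1045.80 in total (split across the unequal shares, but the aggregate is all that matters for the group sum).
The 8 free-riders keep 42 each, adding 336. Group total = 336 + 1045.80 = 1381.80.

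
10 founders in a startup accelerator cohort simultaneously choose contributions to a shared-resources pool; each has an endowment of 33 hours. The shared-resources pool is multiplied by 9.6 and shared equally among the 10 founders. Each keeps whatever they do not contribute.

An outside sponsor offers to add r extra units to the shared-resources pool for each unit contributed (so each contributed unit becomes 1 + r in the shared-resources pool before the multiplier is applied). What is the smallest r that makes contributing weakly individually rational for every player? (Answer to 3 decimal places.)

0.042

With matching at rate r, one contributed unit becomes (1 + r) in the shared-resources pool and returns 9.6 × (1 + r) / 10 to the contributor.
Setting this equal to 1: 1 + r = 10/9.6 = 1.0417.
So the minimum matching rate is r = 1.0417 − 1 = 0.042.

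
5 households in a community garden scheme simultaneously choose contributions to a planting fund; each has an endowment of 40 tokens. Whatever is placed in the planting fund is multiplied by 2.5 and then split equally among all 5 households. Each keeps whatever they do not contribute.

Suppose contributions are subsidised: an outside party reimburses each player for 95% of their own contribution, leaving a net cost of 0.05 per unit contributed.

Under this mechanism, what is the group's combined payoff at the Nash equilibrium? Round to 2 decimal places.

690.00 tokens

The effective private return per unit is now (2.5/5) / 0.05 = 10.0000 > 1, so every player's dominant strategy flips to full contribution.
So the Nash equilibrium is full contribution by all 5; the group earns 5 × (40 × 0.95 + 2.5 × 40) = 690.00.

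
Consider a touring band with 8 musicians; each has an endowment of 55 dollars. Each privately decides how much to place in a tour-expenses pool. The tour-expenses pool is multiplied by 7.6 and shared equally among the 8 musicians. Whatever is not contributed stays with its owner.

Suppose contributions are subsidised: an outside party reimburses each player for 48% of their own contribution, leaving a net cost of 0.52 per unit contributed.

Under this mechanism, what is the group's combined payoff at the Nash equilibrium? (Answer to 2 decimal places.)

3555.20 dollars

Under the mechanism each unit contributed yields (7.6/8) / 0.52 = 1.8269 back to its contributor per unit of net cost, which exceeds 1, making full contribution the dominant choice for everyone.
At the Nash equilibrium everyone contributes 55. Group total payoff = 8 × (55 × 0.48 + 7.6 × 55) = 3555.20.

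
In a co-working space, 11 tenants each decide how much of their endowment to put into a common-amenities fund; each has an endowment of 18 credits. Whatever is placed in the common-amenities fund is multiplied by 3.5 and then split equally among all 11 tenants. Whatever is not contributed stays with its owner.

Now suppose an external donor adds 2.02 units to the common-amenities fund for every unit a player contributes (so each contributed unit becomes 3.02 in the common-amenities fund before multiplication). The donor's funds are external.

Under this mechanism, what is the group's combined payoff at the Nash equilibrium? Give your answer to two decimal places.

198.00 credits

With the mechanism, a contributed unit returns 3.5 × 3.02 / 11 = 0.9609 per unit of net cost — still below 1 — so contributing 0 remains dominant for every player.
At the Nash equilibrium no one contributes; group total payoff = 11 × 18 = 198.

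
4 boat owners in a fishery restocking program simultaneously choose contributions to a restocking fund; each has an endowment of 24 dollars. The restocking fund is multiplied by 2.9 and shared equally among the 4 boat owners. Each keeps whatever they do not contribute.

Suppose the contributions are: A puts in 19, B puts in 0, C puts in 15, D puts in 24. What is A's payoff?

47.05 dollars

Total contributed: 19 + 0 + 15 + 24 = 58.
Each receives 2.9 × 58 / 4 = 42.05 from the restocking fund.
A keeps 24 − 19 = 5, so A's payoff is 5 + 42.05 = 47.05.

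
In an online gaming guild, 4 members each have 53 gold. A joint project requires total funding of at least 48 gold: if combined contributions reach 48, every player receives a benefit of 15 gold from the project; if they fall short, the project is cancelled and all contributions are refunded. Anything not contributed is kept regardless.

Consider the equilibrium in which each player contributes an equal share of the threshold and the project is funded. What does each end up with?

56 gold

Equal share of the threshold: 48/4 = 12.
At this profile no one gains by cutting their contribution: any cut drops the total below 48, the project is cancelled, contributions are refunded, and the deviator ends with 53, which is less than 53 − 12 + 15 = 56. Contributing more than 12 just wastes the excess. So contributing exactly 12 is a best response.
Each player's payoff: 53 − 12 + 15 = 56.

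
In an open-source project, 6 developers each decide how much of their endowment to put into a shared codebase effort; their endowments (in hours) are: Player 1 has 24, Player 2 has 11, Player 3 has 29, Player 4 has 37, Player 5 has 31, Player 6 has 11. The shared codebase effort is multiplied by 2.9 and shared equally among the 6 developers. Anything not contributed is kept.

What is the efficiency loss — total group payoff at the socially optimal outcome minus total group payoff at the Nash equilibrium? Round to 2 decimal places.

271.70 hours

The private return per contributed unit is 2.9/6 = 0.4833 < 1 for every player regardless of endowment, so the Nash equilibrium is zero contribution and the group total is Σ E_j = 24 + 11 + 29 + 37 + 31 + 11 = 143.
Each contributed unit returns 2.900 to the group, so the social optimum is full contribution by everyone: group total = 2.900 × 143 = 414.70.
Efficiency loss = (2.900 − 1) × 143 = 271.70.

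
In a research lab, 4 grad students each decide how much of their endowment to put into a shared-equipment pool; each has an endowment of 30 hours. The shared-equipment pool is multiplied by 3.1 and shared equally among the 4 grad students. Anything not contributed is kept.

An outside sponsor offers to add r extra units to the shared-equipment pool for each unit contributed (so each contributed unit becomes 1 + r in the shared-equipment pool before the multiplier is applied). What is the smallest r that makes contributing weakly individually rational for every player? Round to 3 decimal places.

0.290

With matching at rate r, one contributed unit becomes (1 + r) in the shared-equipment pool and returns 3.1 × (1 + r) / 4 to the contributor.
Setting this equal to 1: 1 + r = 4/3.1 = 1.2903.
So the minimum matching rate is r = 1.2903 − 1 = 0.290.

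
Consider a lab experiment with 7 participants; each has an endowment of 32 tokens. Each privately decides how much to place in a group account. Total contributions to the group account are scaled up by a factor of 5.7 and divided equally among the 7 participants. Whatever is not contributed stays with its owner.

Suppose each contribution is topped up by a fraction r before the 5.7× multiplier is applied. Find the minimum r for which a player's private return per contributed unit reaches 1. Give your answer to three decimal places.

With matching at rate r, one contributed unit becomes (1 + r) in the group account and returns 5.7 × (1 + r) / 7 to the contributor.
Setting this equal to 1: 1 + r = 7/5.7 = 1.2281.
So the minimum matching rate is r = 1.2281 − 1 = 0.228.

0.228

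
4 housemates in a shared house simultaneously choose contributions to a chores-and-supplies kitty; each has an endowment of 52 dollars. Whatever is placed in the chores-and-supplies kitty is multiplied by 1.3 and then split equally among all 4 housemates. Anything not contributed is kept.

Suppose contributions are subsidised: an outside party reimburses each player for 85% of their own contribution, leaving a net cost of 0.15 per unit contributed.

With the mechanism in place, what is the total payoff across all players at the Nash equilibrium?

With the mechanism, a contributed unit returns (1.3/4) / 0.15 = 2.1667 per unit of net cost to the contributor — now above 1 — so contributing fully is weakly dominant for every player.
So the Nash equilibrium is full contribution by all 4; the group earns 4 × (52 × 0.85 + 1.3 × 52) = 447.20.

447.20 dollars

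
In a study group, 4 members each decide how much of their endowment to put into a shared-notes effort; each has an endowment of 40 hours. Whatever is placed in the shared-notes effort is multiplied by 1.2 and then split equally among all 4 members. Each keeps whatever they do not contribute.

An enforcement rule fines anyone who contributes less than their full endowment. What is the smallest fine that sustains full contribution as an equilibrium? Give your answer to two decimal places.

28.00 hours

Given the others contribute fully, the best deviation is to contribute 0 (any partial contribution still incurs the fine and gives up units whose private return 0.3000 is below 1).
Deviating from 40 to 0 saves 40 hours but forfeits the deviator's share of the drop in the shared-notes effort: 1.2/4 × 40 = 12.00.
So the deviation gain is 40 − 12.00 = 28.00, and the fine must be at least 28.00 hours to wipe it out.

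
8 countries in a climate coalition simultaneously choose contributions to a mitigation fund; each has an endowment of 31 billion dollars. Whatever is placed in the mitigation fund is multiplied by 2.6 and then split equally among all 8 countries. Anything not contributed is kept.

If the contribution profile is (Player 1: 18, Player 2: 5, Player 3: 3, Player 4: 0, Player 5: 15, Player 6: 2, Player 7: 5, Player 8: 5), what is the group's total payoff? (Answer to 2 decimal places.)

Total contributed: 18 + 5 + 3 + 0 + 15 + 2 + 5 + 5 = 53; total kept: 8 × 31 − 53 = 195.
The mitigation fund pays out 2.6 × 53 = 137.80 in aggregate.
Group total = 195 + 137.80 = 332.80.

332.80 billion dollars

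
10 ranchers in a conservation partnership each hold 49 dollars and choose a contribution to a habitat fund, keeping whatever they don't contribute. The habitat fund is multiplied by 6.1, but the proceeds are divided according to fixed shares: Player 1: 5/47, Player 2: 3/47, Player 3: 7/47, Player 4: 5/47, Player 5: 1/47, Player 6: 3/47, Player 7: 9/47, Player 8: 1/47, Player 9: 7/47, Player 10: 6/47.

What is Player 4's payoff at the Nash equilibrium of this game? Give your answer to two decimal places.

A player with share s gets back 6.1·s per unit contributed, so full contribution is dominant for anyone with s > 1/6.1 = 0.1639 and zero contribution is dominant for anyone below.
The only share above 0.1639 is Player 7's 9/47, contributing 49; the remaining 9 contribute 0. Total contributed: 49.
Player 4 keeps 49 and receives 6.1 × 49 × 5/47 = 31.80 from the habitat fund, for a payoff of 80.80.

80.80 dollars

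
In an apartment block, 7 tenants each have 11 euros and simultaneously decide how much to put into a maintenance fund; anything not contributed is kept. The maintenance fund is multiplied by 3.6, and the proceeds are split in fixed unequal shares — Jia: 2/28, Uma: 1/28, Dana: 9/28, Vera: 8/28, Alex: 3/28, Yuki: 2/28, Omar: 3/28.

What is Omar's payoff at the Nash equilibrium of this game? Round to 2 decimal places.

A player with share s gets back 3.6·s per unit contributed, so full contribution is dominant for anyone with s > 1/3.6 = 0.2778 and zero contribution is dominant for anyone below.
Dana and Vera clear that bar, contributing 11 each; the remaining 5 contribute 0. Total contributed: 22.
Omar keeps 11 and receives 3.6 × 22 × 3/28 = 8.49 from the maintenance fund, for a payoff of 19.49.

19.49 euros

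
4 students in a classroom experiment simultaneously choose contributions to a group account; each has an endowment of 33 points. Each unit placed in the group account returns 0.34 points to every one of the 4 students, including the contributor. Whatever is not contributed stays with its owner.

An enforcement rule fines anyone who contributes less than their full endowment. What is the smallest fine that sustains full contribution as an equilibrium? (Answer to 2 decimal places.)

Given the others contribute fully, the best deviation is to contribute 0 (any partial contribution still incurs the fine and gives up units whose private return 0.34 is below 1).
Deviating from 33 to 0 saves 33 points but forfeits the deviator's share of the drop in the group account: 0.34 × 33 = 11.22.
So the deviation gain is 33 − 11.22 = 21.78, and the fine must be at least 21.78 points to wipe it out.

21.78 points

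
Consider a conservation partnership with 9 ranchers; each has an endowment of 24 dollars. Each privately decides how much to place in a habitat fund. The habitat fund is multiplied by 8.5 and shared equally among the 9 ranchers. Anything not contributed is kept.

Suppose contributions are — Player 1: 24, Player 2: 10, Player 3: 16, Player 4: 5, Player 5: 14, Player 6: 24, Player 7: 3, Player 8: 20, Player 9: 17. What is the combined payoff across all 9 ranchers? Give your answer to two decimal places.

Total contributed: 24 + 10 + 16 + 5 + 14 + 24 + 3 + 20 + 17 = 133; total kept: 9 × 24 − 133 = 83.
The habitat fund pays out 8.5 × 133 = 1130.50 in aggregate.
Group total = 83 + 1130.50 = 1213.50.

1213.50 dollars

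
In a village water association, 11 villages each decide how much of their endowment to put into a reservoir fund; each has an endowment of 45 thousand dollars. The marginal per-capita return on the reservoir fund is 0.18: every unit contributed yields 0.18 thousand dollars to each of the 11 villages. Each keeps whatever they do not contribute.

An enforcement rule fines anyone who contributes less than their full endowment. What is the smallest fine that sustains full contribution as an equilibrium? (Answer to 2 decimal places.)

Given the others contribute fully, the best deviation is to contribute 0 (any partial contribution still incurs the fine and gives up units whose private return 0.18 is below 1).
Deviating from 45 to 0 saves 45 thousand dollars but forfeits the deviator's share of the drop in the reservoir fund: 0.18 × 45 = 8.10.
So the deviation gain is 45 − 8.10 = 36.90, and the fine must be at least 36.90 thousand dollars to wipe it out.

36.90 thousand dollars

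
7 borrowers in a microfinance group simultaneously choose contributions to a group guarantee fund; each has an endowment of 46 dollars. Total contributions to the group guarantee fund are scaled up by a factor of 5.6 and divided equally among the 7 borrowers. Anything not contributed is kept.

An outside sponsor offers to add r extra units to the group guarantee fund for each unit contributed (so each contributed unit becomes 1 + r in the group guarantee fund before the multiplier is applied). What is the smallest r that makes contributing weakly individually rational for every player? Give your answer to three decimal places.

With matching at rate r, one contributed unit becomes (1 + r) in the group guarantee fund and returns 5.6 × (1 + r) / 7 to the contributor.
Setting this equal to 1: 1 + r = 7/5.6 = 1.2500.
So the minimum matching rate is r = 1.2500 − 1 = 0.250.

0.250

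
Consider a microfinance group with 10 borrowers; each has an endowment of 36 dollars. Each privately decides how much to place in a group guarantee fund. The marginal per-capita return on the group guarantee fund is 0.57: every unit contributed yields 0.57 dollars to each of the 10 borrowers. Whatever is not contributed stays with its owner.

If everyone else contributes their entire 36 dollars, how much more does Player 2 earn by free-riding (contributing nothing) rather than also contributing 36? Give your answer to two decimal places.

15.48 dollars

Switching from a contribution of 36 to 0 lets Player 2 keep an extra 36 dollars, but lowers the group guarantee fund by 36, which costs Player 2 their own share of that drop: 0.57 × 36 = 20.52.
Net gain = 36 − 20.52 = 15.48. The private return per contributed unit (0.57) is below 1, so free-riding is indeed the best response regardless of what the others do.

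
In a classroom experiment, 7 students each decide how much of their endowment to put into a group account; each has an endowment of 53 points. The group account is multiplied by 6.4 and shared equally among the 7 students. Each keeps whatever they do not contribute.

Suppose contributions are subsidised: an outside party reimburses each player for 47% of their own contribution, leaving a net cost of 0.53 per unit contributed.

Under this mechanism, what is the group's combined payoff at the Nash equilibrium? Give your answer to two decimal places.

2548.77 points

With the mechanism, a contributed unit returns (6.4/7) / 0.53 = 1.7251 per unit of net cost to the contributor — now above 1 — so contributing fully is weakly dominant for every player.
So the Nash equilibrium is full contribution by all 7; the group earns 7 × (53 × 0.47 + 6.4 × 53) = 2548.77.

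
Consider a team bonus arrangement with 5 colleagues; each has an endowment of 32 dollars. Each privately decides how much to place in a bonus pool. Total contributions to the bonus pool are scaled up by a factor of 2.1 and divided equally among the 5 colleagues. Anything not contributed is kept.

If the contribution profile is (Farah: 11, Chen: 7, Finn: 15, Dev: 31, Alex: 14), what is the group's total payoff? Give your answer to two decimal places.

Total contributed: 11 + 7 + 15 + 31 + 14 = 78; total kept: 5 × 32 − 78 = 82.
The bonus pool pays out 2.1 × 78 = 163.80 in aggregate.
Group total = 82 + 163.80 = 245.80.

245.80 dollars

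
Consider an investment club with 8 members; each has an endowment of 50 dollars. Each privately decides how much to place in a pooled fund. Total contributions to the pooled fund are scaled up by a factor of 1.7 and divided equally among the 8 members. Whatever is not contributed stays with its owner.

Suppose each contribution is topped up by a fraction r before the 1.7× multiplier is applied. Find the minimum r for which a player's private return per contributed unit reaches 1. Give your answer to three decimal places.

3.706

With matching at rate r, one contributed unit becomes (1 + r) in the pooled fund and returns 1.7 × (1 + r) / 8 to the contributor.
Setting this equal to 1: 1 + r = 8/1.7 = 4.7059.
So the minimum matching rate is r = 4.7059 − 1 = 3.706.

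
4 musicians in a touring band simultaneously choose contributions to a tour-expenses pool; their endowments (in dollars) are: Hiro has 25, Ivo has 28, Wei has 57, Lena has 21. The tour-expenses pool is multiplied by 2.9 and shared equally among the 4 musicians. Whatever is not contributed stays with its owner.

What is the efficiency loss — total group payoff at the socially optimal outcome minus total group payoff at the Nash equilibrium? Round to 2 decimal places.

The private return per contributed unit is 2.9/4 = 0.7250 < 1 for every player regardless of endowment, so the Nash equilibrium is zero contribution and the group total is Σ E_j = 25 + 28 + 57 + 21 = 131.
Each contributed unit returns 2.900 to the group, so the social optimum is full contribution by everyone: group total = 2.900 × 131 = 379.90.
Efficiency loss = (2.900 − 1) × 131 = 248.90.

248.90 dollars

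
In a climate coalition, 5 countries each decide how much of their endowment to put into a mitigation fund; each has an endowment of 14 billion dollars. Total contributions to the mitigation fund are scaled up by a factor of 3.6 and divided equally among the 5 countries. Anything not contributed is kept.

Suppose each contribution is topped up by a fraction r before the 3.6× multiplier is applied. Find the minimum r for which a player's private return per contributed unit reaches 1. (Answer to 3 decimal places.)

With matching at rate r, one contributed unit becomes (1 + r) in the mitigation fund and returns 3.6 × (1 + r) / 5 to the contributor.
Setting this equal to 1: 1 + r = 5/3.6 = 1.3889.
So the minimum matching rate is r = 1.3889 − 1 = 0.389.

0.389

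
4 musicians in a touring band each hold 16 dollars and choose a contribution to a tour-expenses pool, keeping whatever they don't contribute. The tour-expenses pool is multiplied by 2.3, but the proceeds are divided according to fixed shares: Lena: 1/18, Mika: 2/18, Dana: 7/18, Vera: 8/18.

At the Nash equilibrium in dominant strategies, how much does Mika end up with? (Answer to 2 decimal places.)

For player j, contributing a unit is worthwhile iff 2.3 × (j's share) ≥ 1, i.e. iff j's share is at least 0.4348.
The only share above 0.4348 is Vera's 8/18, contributing 16; the remaining 3 contribute 0. Total contributed: 16.
Mika keeps 16 and receives 2.3 × 16 × 2/18 = 4.09 from the tour-expenses pool, for a payoff of 20.09.

20.09 dollars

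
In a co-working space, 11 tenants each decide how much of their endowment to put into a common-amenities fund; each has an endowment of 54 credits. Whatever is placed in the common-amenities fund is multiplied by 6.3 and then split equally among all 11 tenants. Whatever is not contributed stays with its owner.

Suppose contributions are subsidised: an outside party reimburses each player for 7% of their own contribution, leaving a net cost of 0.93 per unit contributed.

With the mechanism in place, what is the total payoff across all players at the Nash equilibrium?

594.00 credits

Even with the mechanism, each unit contributed returns only (6.3/11) / 0.93 = 0.6158 per unit of net cost, so contributing nothing is still dominant.
Everyone keeps their endowment and the group total is 11 × 54 = 594.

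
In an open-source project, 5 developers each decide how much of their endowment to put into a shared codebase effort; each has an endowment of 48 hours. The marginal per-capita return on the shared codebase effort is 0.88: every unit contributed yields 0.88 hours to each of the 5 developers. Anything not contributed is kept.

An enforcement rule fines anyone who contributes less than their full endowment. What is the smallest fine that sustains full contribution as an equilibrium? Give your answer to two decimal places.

Given the others contribute fully, the best deviation is to contribute 0 (any partial contribution still incurs the fine and gives up units whose private return 0.88 is below 1).
Deviating from 48 to 0 saves 48 hours but forfeits the deviator's share of the drop in the shared codebase effort: 0.88 × 48 = 42.24.
So the deviation gain is 48 − 42.24 = 5.76, and the fine must be at least 5.76 hours to wipe it out.

5.76 hours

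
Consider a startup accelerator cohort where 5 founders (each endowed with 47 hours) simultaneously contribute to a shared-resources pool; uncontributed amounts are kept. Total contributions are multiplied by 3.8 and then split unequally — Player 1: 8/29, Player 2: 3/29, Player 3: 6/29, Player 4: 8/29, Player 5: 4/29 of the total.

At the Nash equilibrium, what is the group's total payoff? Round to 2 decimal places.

Each unit j contributes comes back to j as 3.8 × (j's share), so j prefers to contribute only if that share exceeds 1/3.8 = 0.2632; otherwise keeping the unit dominates.
Player 1 and Player 4 clear that bar, contributing 47 each; the remaining 3 contribute 0. Total contributed: 94.
The shared-resources pool pays out 3.8 × 94 = 357.20 in total (split across the unequal shares, but the aggregate is all that matters for the group sum).
The 3 free-riders keep 47 each, adding 141. Group total = 141 + 357.20 = 498.20.

498.20 hours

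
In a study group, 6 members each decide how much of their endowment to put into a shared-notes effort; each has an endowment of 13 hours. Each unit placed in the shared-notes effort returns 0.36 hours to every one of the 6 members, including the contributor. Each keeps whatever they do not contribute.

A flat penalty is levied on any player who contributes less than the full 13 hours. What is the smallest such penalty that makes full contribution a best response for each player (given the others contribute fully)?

8.32 hours

Given the others contribute fully, the best deviation is to contribute 0 (any partial contribution still incurs the fine and gives up units whose private return 0.36 is below 1).
Deviating from 13 to 0 saves 13 hours but forfeits the deviator's share of the drop in the shared-notes effort: 0.36 × 13 = 4.68.
So the deviation gain is 13 − 4.68 = 8.32, and the fine must be at least 8.32 hours to wipe it out.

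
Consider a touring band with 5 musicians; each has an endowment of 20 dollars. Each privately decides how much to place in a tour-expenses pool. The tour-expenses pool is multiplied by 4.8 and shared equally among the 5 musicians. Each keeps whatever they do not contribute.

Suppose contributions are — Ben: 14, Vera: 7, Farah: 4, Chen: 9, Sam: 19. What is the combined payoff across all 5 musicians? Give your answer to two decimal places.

301.40 dollars

Total contributed: 14 + 7 + 4 + 9 + 19 = 53; total kept: 5 × 20 − 53 = 47.
The tour-expenses pool pays out 4.8 × 53 = 254.40 in aggregate.
Group total = 47 + 254.40 = 301.40.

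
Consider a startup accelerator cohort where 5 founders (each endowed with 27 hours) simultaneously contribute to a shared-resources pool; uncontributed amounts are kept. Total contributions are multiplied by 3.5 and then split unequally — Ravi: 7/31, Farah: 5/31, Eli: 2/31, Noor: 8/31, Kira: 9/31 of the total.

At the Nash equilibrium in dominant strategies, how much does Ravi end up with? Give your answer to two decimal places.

48.34 hours

For player j, contributing a unit is worthwhile iff 3.5 × (j's share) ≥ 1, i.e. iff j's share is at least 0.2857.
Kira alone (share 9/31) is above the threshold, contributing 27; the remaining 4 contribute 0. Total contributed: 27.
Ravi keeps 27 and receives 3.5 × 27 × 7/31 = 21.34 from the shared-resources pool, for a payoff of 48.34.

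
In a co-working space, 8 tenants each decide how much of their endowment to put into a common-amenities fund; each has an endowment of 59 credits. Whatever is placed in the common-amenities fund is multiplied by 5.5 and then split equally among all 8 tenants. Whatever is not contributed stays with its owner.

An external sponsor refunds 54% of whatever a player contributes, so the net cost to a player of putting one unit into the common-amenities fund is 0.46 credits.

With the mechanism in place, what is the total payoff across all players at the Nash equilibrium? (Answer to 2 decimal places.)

With the mechanism, a contributed unit returns (5.5/8) / 0.46 = 1.4946 per unit of net cost to the contributor — now above 1 — so contributing fully is weakly dominant for every player.
So the Nash equilibrium is full contribution by all 8; the group earns 8 × (59 × 0.54 + 5.5 × 59) = 2850.88.

2850.88 credits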